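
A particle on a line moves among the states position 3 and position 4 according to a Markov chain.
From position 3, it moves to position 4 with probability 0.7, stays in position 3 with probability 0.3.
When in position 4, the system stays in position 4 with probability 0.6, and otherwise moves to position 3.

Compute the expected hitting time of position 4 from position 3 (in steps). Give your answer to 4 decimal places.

1.4286

Let t(s) be the expected number of steps to first reach position 4 from state s, with t(position 4) = 0. Conditioning on the first step:
t(position 3) = 1 + 0.3·t(position 3)
Solving: t(position 3) = 1.4286.
Expected steps from position 3 to position 4: 1.4286.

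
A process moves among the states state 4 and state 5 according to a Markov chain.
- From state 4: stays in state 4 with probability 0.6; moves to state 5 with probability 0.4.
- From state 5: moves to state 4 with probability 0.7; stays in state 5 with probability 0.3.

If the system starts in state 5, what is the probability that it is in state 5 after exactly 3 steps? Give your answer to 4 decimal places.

Propagate the distribution vector 3 steps from state 5.
After 0 steps: (0.0000, 1.0000)
After 1 step: (0.7000, 0.3000)
After 2 steps: (0.6300, 0.3700)
After 3 steps: (0.6370, 0.3630)
P(in state 5 after 3 steps) = 0.3630

0.3630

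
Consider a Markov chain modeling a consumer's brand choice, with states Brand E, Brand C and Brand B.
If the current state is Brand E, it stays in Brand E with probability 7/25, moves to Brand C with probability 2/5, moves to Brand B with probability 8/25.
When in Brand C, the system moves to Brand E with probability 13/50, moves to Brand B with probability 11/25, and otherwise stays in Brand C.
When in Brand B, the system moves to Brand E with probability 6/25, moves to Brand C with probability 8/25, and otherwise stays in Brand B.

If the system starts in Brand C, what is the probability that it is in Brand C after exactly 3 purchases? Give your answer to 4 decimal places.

Propagate the distribution vector 3 purchases from Brand C.
After 0 purchases: (0.0000, 1.0000, 0.0000)
After 1 purchase: (0.2600, 0.3000, 0.4400)
After 2 purchases: (0.2564, 0.3348, 0.4088)
After 3 purchases: (0.2570, 0.3338, 0.4092)
P(in Brand C after 3 purchases) = 0.3338

0.3338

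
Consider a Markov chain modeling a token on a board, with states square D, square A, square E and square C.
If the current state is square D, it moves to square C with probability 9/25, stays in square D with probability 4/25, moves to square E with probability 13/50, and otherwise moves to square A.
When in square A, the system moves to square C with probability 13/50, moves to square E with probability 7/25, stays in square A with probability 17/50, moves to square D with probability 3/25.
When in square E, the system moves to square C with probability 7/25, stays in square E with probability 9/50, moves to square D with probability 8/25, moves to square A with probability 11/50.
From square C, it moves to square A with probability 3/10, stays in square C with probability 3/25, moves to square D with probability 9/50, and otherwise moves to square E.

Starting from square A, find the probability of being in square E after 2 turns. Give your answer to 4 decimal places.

0.2808

Propagate the distribution vector 2 turns from square A.
After 0 turns: (0.0000, 1.0000, 0.0000, 0.0000)
After 1 turn: (0.1200, 0.3400, 0.2800, 0.2600)
After 2 turns: (0.1964, 0.2816, 0.2808, 0.2412)
P(in square E after 2 turns) = 0.2808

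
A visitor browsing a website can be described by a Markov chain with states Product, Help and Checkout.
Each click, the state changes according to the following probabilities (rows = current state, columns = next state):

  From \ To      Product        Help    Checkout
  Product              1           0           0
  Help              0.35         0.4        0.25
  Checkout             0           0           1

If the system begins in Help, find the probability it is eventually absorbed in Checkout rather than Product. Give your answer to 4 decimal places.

0.4167

Let h(s) be the probability of absorption at Checkout starting from transient state s. Then h(Checkout) = 1 and h(Product) = 0. By first-step analysis:
h(Help) = 0.35·0 + 0.4·h(Help) + 0.25·1
Solving: h(Help) = 0.4167.
Starting from Help, the probability is 0.4167.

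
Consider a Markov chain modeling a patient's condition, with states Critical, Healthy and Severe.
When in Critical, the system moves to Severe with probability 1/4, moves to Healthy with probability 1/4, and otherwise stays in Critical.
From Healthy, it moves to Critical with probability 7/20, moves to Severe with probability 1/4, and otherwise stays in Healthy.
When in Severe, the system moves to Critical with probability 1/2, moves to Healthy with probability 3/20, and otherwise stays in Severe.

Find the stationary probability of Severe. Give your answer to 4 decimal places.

Let the stationary distribution be π with π = πP and π_1 + π_2 + π_3 = 1.
π_1 = 0.5·π_1 + 0.35·π_2 + 0.5·π_3
π_2 = 0.25·π_1 + 0.4·π_2 + 0.15·π_3
Solving with the normalization constraint gives π = (0.4608, 0.2614, 0.2778).
So the stationary probability of Severe is 0.2778.

0.2778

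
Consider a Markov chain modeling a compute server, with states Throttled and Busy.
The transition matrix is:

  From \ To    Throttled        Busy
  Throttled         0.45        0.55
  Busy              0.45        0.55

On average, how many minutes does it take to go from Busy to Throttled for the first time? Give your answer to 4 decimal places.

2.2222

Let t(s) be the expected number of minutes to first reach Throttled from state s, with t(Throttled) = 0. Conditioning on the first minute:
t(Busy) = 1 + 0.55·t(Busy)
Solving: t(Busy) = 2.2222.
Expected minutes from Busy to Throttled: 2.2222.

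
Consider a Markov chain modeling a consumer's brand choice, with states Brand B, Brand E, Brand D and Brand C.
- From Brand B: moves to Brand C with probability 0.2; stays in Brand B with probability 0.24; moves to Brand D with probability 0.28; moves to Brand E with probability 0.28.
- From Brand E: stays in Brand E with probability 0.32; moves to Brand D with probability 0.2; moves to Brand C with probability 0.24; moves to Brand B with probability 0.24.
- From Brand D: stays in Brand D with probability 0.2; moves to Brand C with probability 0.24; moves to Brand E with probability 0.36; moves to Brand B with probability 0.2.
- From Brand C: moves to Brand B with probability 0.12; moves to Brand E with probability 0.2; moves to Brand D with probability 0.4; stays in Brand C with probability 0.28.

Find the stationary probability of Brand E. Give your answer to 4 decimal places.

0.2936

Let the stationary distribution be π with π = πP and π_1 + π_2 + π_3 + π_4 = 1.
π_1 = 0.24·π_1 + 0.24·π_2 + 0.2·π_3 + 0.12·π_4
π_2 = 0.28·π_1 + 0.32·π_2 + 0.36·π_3 + 0.2·π_4
π_3 = 0.28·π_1 + 0.2·π_2 + 0.2·π_3 + 0.4·π_4
Solving with the normalization constraint gives π = (0.2004, 0.2936, 0.2644, 0.2416).
So the stationary probability of Brand E is 0.2936.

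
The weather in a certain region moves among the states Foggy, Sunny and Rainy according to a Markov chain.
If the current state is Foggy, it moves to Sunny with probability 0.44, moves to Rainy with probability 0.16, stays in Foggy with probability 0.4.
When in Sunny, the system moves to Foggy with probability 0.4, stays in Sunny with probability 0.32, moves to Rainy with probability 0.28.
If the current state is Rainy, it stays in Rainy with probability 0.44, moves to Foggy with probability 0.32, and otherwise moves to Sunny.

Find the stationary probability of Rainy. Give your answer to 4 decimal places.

0.2794

Let the stationary distribution be π with π = πP and π_1 + π_2 + π_3 = 1.
π_1 = 0.4·π_1 + 0.4·π_2 + 0.32·π_3
π_2 = 0.44·π_1 + 0.32·π_2 + 0.24·π_3
Solving with the normalization constraint gives π = (0.3776, 0.3430, 0.2794).
So the stationary probability of Rainy is 0.2794.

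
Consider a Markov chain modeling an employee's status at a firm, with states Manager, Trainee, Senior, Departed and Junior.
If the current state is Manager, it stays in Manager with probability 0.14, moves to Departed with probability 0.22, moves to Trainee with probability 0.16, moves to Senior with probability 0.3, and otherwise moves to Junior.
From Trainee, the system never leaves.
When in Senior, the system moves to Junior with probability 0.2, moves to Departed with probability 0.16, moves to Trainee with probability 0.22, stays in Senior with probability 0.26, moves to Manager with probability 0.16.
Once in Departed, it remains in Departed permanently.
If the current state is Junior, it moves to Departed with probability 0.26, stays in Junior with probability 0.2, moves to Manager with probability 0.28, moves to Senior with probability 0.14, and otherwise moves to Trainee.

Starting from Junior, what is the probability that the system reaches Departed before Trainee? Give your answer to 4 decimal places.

Let h(s) be the probability of absorption at Departed starting from transient state s. Then h(Departed) = 1 and h(Trainee) = 0. By first-step analysis:
h(Manager) = 0.14·h(Manager) + 0.16·0 + 0.3·h(Senior) + 0.22·1 + 0.18·h(Junior)
h(Senior) = 0.16·h(Manager) + 0.22·0 + 0.26·h(Senior) + 0.16·1 + 0.2·h(Junior)
h(Junior) = 0.28·h(Manager) + 0.12·0 + 0.14·h(Senior) + 0.26·1 + 0.2·h(Junior)
Solving: h(Manager) = 0.5579, h(Senior) = 0.5012, h(Junior) = 0.6080.
Starting from Junior, the probability is 0.6080.

0.6080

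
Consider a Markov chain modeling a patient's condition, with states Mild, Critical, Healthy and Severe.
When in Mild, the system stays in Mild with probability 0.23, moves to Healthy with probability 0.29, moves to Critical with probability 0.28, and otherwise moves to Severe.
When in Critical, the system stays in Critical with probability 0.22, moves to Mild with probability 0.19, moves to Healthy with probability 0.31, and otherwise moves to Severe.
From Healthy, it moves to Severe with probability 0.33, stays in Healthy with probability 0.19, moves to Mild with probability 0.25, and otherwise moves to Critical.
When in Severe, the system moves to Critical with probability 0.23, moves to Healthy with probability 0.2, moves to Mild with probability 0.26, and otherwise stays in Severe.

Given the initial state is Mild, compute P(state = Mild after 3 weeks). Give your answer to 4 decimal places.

0.2339

Propagate the distribution vector 3 weeks from Mild.
After 0 weeks: (1.0000, 0.0000, 0.0000, 0.0000)
After 1 week: (0.2300, 0.2800, 0.2900, 0.2000)
After 2 weeks: (0.2306, 0.2387, 0.2486, 0.2821)
After 3 weeks: (0.2339, 0.2391, 0.2445, 0.2824)
P(in Mild after 3 weeks) = 0.2339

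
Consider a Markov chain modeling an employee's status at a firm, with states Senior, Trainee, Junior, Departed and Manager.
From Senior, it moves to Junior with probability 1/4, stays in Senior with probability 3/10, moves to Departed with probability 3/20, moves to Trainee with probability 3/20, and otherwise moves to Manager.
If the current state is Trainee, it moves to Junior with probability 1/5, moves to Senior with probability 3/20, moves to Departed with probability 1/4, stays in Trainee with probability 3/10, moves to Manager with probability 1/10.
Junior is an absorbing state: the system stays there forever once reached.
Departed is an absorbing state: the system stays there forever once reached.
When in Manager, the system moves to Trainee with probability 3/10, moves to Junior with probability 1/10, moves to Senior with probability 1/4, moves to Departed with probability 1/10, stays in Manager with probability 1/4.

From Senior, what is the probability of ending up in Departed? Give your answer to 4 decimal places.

0.4289

Let h(s) be the probability of absorption at Departed starting from transient state s. Then h(Departed) = 1 and h(Junior) = 0. By first-step analysis:
h(Senior) = 0.3·h(Senior) + 0.15·h(Trainee) + 0.25·0 + 0.15·1 + 0.15·h(Manager)
h(Trainee) = 0.15·h(Senior) + 0.3·h(Trainee) + 0.2·0 + 0.25·1 + 0.1·h(Manager)
h(Manager) = 0.25·h(Senior) + 0.3·h(Trainee) + 0.1·0 + 0.1·1 + 0.25·h(Manager)
Solving: h(Senior) = 0.4289, h(Trainee) = 0.5181, h(Manager) = 0.4836.
Starting from Senior, the probability is 0.4289.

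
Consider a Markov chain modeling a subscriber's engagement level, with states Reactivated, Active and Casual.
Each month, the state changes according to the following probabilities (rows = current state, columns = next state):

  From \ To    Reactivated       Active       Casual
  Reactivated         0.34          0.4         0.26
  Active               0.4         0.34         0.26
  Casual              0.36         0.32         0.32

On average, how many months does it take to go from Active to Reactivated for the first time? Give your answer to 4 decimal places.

2.5711

Let t(s) be the expected number of months to first reach Reactivated from state s, with t(Reactivated) = 0. Conditioning on the first month:
t(Active) = 1 + 0.34·t(Active) + 0.26·t(Casual)
t(Casual) = 1 + 0.32·t(Active) + 0.32·t(Casual)
Solving: t(Active) = 2.5711, t(Casual) = 2.6805.
Expected months from Active to Reactivated: 2.5711.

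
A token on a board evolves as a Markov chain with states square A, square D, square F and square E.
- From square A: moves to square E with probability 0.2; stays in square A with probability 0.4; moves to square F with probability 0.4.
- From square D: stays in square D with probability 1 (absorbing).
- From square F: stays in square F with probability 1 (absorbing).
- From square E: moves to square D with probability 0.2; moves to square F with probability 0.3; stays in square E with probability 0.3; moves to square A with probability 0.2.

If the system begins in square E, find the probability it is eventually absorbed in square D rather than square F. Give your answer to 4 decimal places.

Let h(s) be the probability of absorption at square D starting from transient state s. Then h(square D) = 1 and h(square F) = 0. By first-step analysis:
h(square A) = 0.4·h(square A) + 0.4·0 + 0.2·h(square E)
h(square E) = 0.2·h(square A) + 0.2·1 + 0.3·0 + 0.3·h(square E)
Solving: h(square A) = 0.1053, h(square E) = 0.3158.
Starting from square E, the probability is 0.3158.

0.3158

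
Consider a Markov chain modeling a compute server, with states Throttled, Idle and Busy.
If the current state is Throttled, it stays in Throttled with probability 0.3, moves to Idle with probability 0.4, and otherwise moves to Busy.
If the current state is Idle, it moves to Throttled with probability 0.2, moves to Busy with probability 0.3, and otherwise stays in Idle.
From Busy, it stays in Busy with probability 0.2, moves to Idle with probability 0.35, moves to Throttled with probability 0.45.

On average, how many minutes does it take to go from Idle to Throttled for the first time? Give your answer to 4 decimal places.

3.7288

Let t(s) be the expected number of minutes to first reach Throttled from state s, with t(Throttled) = 0. Conditioning on the first minute:
t(Idle) = 1 + 0.5·t(Idle) + 0.3·t(Busy)
t(Busy) = 1 + 0.35·t(Idle) + 0.2·t(Busy)
Solving: t(Idle) = 3.7288, t(Busy) = 2.8814.
Expected minutes from Idle to Throttled: 3.7288.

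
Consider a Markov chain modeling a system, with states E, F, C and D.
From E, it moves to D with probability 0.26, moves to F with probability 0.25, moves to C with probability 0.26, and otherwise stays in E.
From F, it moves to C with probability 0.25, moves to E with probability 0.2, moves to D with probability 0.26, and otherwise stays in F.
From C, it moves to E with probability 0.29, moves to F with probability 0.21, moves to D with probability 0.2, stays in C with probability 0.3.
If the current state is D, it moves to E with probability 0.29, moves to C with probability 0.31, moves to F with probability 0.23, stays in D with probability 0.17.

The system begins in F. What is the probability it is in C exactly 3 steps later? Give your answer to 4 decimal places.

Propagate the distribution vector 3 steps from F.
After 0 steps: (0.0000, 1.0000, 0.0000, 0.0000)
After 1 step: (0.2000, 0.2900, 0.2500, 0.2600)
After 2 steps: (0.2519, 0.2464, 0.2801, 0.2216)
After 3 steps: (0.2527, 0.2442, 0.2798, 0.2233)
P(in C after 3 steps) = 0.2798

0.2798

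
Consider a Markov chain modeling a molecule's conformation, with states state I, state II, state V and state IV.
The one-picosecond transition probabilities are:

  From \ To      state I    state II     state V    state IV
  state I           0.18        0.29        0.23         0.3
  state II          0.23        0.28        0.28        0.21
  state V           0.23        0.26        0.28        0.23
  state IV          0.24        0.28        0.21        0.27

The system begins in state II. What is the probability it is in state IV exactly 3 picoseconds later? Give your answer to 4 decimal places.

0.2499

Propagate the distribution vector 3 picoseconds from state II.
After 0 picoseconds: (0.0000, 1.0000, 0.0000, 0.0000)
After 1 picosecond: (0.2300, 0.2800, 0.2800, 0.2100)
After 2 picoseconds: (0.2206, 0.2767, 0.2538, 0.2489)
After 3 picoseconds: (0.2215, 0.2771, 0.2515, 0.2499)
P(in state IV after 3 picoseconds) = 0.2499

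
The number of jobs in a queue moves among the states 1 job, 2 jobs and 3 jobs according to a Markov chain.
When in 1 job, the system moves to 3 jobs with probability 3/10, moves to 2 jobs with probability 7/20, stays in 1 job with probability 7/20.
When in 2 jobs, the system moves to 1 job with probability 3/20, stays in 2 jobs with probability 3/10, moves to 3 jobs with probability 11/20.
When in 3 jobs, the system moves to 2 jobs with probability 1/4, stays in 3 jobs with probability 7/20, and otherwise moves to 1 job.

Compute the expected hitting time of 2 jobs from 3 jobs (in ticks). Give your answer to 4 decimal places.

Let t(s) be the expected number of ticks to first reach 2 jobs from state s, with t(2 jobs) = 0. Conditioning on the first tick:
t(1 job) = 1 + 0.35·t(1 job) + 0.3·t(3 jobs)
t(3 jobs) = 1 + 0.4·t(1 job) + 0.35·t(3 jobs)
Solving: t(1 job) = 3.1405, t(3 jobs) = 3.4711.
Expected ticks from 3 jobs to 2 jobs: 3.4711.

3.4711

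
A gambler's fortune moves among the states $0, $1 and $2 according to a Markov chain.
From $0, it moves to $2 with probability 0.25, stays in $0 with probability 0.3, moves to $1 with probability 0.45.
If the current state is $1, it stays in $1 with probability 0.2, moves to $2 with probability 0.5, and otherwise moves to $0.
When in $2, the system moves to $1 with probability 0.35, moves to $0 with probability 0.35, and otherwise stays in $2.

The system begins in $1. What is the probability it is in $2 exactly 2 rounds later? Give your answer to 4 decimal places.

0.3250

Sum over the intermediate state after 1 round:
P = P($1→$0)·P($0→$2) + P($1→$1)·P($1→$2) + P($1→$2)·P($2→$2)
  = 0.3×0.25 + 0.2×0.5 + 0.5×0.3
  = 0.0750 + 0.1000 + 0.1500 = 0.3250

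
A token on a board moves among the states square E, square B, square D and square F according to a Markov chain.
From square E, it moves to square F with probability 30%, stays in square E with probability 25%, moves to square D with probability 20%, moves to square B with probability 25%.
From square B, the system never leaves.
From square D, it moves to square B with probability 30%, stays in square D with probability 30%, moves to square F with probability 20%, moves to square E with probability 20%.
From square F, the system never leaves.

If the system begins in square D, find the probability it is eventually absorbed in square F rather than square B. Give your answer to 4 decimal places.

0.4330

Let h(s) be the probability of absorption at square F starting from transient state s. Then h(square F) = 1 and h(square B) = 0. By first-step analysis:
h(square E) = 0.25·h(square E) + 0.25·0 + 0.2·h(square D) + 0.3·1
h(square D) = 0.2·h(square E) + 0.3·0 + 0.3·h(square D) + 0.2·1
Solving: h(square E) = 0.5155, h(square D) = 0.4330.
Starting from square D, the probability is 0.4330.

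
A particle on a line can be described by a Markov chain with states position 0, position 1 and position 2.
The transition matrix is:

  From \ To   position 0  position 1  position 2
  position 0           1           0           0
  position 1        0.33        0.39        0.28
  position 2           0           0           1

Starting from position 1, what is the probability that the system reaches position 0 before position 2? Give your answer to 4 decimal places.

0.5410

Let h(s) be the probability of absorption at position 0 starting from transient state s. Then h(position 0) = 1 and h(position 2) = 0. By first-step analysis:
h(position 1) = 0.33·1 + 0.39·h(position 1) + 0.28·0
Solving: h(position 1) = 0.5410.
Starting from position 1, the probability is 0.5410.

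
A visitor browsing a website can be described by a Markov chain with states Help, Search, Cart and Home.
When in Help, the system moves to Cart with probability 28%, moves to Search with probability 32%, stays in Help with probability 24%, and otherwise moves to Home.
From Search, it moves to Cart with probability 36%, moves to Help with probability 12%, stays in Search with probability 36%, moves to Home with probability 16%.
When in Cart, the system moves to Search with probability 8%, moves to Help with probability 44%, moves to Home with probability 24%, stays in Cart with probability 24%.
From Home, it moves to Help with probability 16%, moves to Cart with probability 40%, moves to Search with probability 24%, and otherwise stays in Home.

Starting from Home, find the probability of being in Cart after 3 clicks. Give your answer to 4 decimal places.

Propagate the distribution vector 3 clicks from Home.
After 0 clicks: (0.0000, 0.0000, 0.0000, 1.0000)
After 1 click: (0.1600, 0.2400, 0.4000, 0.2000)
After 2 clicks: (0.2752, 0.2176, 0.3072, 0.2000)
After 3 clicks: (0.2593, 0.2390, 0.3091, 0.1926)
P(in Cart after 3 clicks) = 0.3091

0.3091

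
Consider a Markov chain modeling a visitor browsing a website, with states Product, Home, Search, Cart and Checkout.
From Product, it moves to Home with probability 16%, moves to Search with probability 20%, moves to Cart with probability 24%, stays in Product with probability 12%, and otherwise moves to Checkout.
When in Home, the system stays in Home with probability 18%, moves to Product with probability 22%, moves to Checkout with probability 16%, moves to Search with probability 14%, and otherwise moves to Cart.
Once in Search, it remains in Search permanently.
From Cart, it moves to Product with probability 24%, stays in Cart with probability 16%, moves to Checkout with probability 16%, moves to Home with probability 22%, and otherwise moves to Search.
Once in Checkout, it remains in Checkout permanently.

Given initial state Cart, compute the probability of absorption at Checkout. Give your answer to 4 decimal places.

0.4811

Let h(s) be the probability of absorption at Checkout starting from transient state s. Then h(Checkout) = 1 and h(Search) = 0. By first-step analysis:
h(Product) = 0.12·h(Product) + 0.16·h(Home) + 0.2·0 + 0.24·h(Cart) + 0.28·1
h(Home) = 0.22·h(Product) + 0.18·h(Home) + 0.14·0 + 0.3·h(Cart) + 0.16·1
h(Cart) = 0.24·h(Product) + 0.22·h(Home) + 0.22·0 + 0.16·h(Cart) + 0.16·1
Solving: h(Product) = 0.5434, h(Home) = 0.5169, h(Cart) = 0.4811.
Starting from Cart, the probability is 0.4811.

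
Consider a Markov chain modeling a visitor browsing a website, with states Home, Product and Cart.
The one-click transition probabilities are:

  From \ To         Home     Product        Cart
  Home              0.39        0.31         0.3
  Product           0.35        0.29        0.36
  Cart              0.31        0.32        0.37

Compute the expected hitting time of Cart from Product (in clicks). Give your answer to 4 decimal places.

2.9575

Let t(s) be the expected number of clicks to first reach Cart from state s, with t(Cart) = 0. Conditioning on the first click:
t(Home) = 1 + 0.39·t(Home) + 0.31·t(Product)
t(Product) = 1 + 0.35·t(Home) + 0.29·t(Product)
Solving: t(Home) = 3.1423, t(Product) = 2.9575.
Expected clicks from Product to Cart: 2.9575.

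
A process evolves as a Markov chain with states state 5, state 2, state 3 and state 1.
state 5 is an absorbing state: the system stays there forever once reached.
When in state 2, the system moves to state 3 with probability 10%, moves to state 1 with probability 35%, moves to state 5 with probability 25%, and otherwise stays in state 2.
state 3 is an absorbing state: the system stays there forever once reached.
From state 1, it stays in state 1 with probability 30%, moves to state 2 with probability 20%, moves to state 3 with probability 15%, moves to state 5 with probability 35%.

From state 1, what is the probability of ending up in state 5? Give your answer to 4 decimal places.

Let h(s) be the probability of absorption at state 5 starting from transient state s. Then h(state 5) = 1 and h(state 3) = 0. By first-step analysis:
h(state 2) = 0.25·1 + 0.3·h(state 2) + 0.1·0 + 0.35·h(state 1)
h(state 1) = 0.35·1 + 0.2·h(state 2) + 0.15·0 + 0.3·h(state 1)
Solving: h(state 2) = 0.7083, h(state 1) = 0.7024.
Starting from state 1, the probability is 0.7024.

0.7024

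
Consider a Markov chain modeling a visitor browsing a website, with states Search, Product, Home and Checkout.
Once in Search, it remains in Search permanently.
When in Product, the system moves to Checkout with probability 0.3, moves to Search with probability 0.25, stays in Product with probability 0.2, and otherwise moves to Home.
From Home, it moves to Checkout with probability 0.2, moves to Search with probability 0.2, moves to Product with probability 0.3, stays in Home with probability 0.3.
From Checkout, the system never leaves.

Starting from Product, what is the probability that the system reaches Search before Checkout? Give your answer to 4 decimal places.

Let h(s) be the probability of absorption at Search starting from transient state s. Then h(Search) = 1 and h(Checkout) = 0. By first-step analysis:
h(Product) = 0.25·1 + 0.2·h(Product) + 0.25·h(Home) + 0.3·0
h(Home) = 0.2·1 + 0.3·h(Product) + 0.3·h(Home) + 0.2·0
Solving: h(Product) = 0.4639, h(Home) = 0.4845.
Starting from Product, the probability is 0.4639.

0.4639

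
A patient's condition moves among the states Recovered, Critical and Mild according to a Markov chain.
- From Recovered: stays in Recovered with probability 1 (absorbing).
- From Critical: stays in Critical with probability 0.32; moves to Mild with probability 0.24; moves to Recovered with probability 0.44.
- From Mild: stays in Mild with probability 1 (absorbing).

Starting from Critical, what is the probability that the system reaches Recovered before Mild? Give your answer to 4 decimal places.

Let h(s) be the probability of absorption at Recovered starting from transient state s. Then h(Recovered) = 1 and h(Mild) = 0. By first-step analysis:
h(Critical) = 0.44·1 + 0.32·h(Critical) + 0.24·0
Solving: h(Critical) = 0.6471.
Starting from Critical, the probability is 0.6471.

0.6471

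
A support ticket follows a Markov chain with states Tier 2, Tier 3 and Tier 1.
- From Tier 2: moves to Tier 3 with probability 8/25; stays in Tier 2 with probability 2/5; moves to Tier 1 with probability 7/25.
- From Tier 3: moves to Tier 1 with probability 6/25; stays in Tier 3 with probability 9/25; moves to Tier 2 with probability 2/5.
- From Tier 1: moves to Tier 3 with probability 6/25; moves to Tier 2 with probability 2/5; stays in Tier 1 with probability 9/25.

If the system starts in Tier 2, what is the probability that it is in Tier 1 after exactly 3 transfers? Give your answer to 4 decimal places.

Propagate the distribution vector 3 transfers from Tier 2.
After 0 transfers: (1.0000, 0.0000, 0.0000)
After 1 transfer: (0.4000, 0.3200, 0.2800)
After 2 transfers: (0.4000, 0.3104, 0.2896)
After 3 transfers: (0.4000, 0.3092, 0.2908)
P(in Tier 1 after 3 transfers) = 0.2908

0.2908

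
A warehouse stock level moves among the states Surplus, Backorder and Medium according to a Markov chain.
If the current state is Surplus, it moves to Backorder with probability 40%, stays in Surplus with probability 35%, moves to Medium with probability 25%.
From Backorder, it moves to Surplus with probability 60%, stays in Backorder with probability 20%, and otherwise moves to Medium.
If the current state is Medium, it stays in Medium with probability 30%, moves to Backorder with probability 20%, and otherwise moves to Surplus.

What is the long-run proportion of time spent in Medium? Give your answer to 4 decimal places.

Let the stationary distribution be π with π = πP and π_1 + π_2 + π_3 = 1.
π_1 = 0.35·π_1 + 0.6·π_2 + 0.5·π_3
π_2 = 0.4·π_1 + 0.2·π_2 + 0.2·π_3
Solving with the normalization constraint gives π = (0.4602, 0.2920, 0.2478).
So the stationary probability of Medium is 0.2478.

0.2478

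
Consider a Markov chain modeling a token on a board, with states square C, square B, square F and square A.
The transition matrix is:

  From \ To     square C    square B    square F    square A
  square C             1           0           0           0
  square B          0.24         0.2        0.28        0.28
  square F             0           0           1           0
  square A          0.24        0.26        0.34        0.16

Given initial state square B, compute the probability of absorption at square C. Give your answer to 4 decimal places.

Let h(s) be the probability of absorption at square C starting from transient state s. Then h(square C) = 1 and h(square F) = 0. By first-step analysis:
h(square B) = 0.24·1 + 0.2·h(square B) + 0.28·0 + 0.28·h(square A)
h(square A) = 0.24·1 + 0.26·h(square B) + 0.34·0 + 0.16·h(square A)
Solving: h(square B) = 0.4486, h(square A) = 0.4246.
Starting from square B, the probability is 0.4486.

0.4486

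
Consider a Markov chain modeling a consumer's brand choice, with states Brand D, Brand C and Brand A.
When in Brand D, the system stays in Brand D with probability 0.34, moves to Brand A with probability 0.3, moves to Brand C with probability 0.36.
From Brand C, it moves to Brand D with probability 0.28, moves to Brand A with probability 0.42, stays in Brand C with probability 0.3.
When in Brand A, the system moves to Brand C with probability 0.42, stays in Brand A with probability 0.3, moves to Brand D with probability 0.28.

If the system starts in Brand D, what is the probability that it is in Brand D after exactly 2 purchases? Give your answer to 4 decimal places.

Sum over the intermediate state after 1 purchase:
P = P(Brand D→Brand D)·P(Brand D→Brand D) + P(Brand D→Brand C)·P(Brand C→Brand D) + P(Brand D→Brand A)·P(Brand A→Brand D)
  = 0.34×0.34 + 0.36×0.28 + 0.3×0.28
  = 0.1156 + 0.1008 + 0.0840 = 0.3004

0.3004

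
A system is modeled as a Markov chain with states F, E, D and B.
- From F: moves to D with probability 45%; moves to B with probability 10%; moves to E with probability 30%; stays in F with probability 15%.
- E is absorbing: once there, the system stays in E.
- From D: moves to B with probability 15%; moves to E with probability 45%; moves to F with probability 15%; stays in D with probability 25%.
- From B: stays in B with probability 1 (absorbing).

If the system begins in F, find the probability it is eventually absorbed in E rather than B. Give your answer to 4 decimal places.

0.7500

Let h(s) be the probability of absorption at E starting from transient state s. Then h(E) = 1 and h(B) = 0. By first-step analysis:
h(F) = 0.15·h(F) + 0.3·1 + 0.45·h(D) + 0.1·0
h(D) = 0.15·h(F) + 0.45·1 + 0.25·h(D) + 0.15·0
Solving: h(F) = 0.7500, h(D) = 0.7500.
Starting from F, the probability is 0.7500.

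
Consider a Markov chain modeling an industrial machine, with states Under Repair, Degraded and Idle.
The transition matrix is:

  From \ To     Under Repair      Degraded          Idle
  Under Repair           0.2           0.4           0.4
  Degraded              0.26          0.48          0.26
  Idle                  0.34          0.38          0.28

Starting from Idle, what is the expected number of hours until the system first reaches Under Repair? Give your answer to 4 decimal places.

3.2656

Let t(s) be the expected number of hours to first reach Under Repair from state s, with t(Under Repair) = 0. Conditioning on the first hour:
t(Degraded) = 1 + 0.48·t(Degraded) + 0.26·t(Idle)
t(Idle) = 1 + 0.38·t(Degraded) + 0.28·t(Idle)
Solving: t(Degraded) = 3.5559, t(Idle) = 3.2656.
Expected hours from Idle to Under Repair: 3.2656.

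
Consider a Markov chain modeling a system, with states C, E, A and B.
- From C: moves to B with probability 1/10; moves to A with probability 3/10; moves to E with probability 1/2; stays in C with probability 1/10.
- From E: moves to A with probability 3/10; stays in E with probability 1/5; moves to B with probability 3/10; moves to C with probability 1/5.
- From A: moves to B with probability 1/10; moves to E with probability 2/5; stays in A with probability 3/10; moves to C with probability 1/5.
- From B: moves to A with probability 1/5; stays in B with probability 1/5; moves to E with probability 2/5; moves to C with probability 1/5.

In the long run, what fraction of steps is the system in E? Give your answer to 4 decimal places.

0.3485

Let the stationary distribution be π with π = πP and π_1 + π_2 + π_3 + π_4 = 1.
π_1 = 0.1·π_1 + 0.2·π_2 + 0.2·π_3 + 0.2·π_4
π_2 = 0.5·π_1 + 0.2·π_2 + 0.4·π_3 + 0.4·π_4
π_3 = 0.3·π_1 + 0.3·π_2 + 0.3·π_3 + 0.2·π_4
Solving with the normalization constraint gives π = (0.1818, 0.3485, 0.2811, 0.1886).
So the stationary probability of E is 0.3485.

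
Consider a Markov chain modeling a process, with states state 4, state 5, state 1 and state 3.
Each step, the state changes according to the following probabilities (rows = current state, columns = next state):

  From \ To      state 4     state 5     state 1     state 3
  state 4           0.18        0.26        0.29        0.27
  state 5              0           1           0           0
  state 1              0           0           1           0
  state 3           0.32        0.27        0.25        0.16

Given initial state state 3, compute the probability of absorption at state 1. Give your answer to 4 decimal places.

Let h(s) be the probability of absorption at state 1 starting from transient state s. Then h(state 1) = 1 and h(state 5) = 0. By first-step analysis:
h(state 4) = 0.18·h(state 4) + 0.26·0 + 0.29·1 + 0.27·h(state 3)
h(state 3) = 0.32·h(state 4) + 0.27·0 + 0.25·1 + 0.16·h(state 3)
Solving: h(state 4) = 0.5164, h(state 3) = 0.4944.
Starting from state 3, the probability is 0.4944.

0.4944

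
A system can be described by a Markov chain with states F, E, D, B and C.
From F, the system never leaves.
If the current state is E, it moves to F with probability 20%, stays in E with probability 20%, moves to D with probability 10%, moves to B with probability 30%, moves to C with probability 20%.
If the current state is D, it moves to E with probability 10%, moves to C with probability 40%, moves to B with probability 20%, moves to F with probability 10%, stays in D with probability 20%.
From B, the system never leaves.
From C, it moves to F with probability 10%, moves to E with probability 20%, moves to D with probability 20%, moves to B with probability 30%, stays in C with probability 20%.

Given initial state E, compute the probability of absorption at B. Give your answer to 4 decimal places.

0.6364

Let h(s) be the probability of absorption at B starting from transient state s. Then h(B) = 1 and h(F) = 0. By first-step analysis:
h(E) = 0.2·0 + 0.2·h(E) + 0.1·h(D) + 0.3·1 + 0.2·h(C)
h(D) = 0.1·0 + 0.1·h(E) + 0.2·h(D) + 0.2·1 + 0.4·h(C)
h(C) = 0.1·0 + 0.2·h(E) + 0.2·h(D) + 0.3·1 + 0.2·h(C)
Solving: h(E) = 0.6364, h(D) = 0.6818, h(C) = 0.7045.
Starting from E, the probability is 0.6364.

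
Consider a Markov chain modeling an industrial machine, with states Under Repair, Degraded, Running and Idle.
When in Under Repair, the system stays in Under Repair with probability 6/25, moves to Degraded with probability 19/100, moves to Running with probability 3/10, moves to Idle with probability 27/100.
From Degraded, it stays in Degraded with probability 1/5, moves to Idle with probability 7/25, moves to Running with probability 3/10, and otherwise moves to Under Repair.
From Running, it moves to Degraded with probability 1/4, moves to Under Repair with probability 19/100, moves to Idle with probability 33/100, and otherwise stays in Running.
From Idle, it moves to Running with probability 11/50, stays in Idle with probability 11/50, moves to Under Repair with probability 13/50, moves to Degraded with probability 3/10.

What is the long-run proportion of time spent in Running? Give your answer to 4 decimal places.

Let the stationary distribution be π with π = πP and π_1 + π_2 + π_3 + π_4 = 1.
π_1 = 0.24·π_1 + 0.22·π_2 + 0.19·π_3 + 0.26·π_4
π_2 = 0.19·π_1 + 0.2·π_2 + 0.25·π_3 + 0.3·π_4
π_3 = 0.3·π_1 + 0.3·π_2 + 0.23·π_3 + 0.22·π_4
Solving with the normalization constraint gives π = (0.2277, 0.2381, 0.2599, 0.2743).
So the stationary probability of Running is 0.2599.

0.2599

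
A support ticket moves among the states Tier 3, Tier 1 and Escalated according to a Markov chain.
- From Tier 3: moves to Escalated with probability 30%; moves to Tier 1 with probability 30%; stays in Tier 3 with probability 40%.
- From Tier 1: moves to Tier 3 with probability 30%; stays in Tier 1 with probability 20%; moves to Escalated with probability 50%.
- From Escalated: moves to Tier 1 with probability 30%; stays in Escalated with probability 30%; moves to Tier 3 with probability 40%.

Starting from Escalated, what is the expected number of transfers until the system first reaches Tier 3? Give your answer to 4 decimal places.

Let t(s) be the expected number of transfers to first reach Tier 3 from state s, with t(Tier 3) = 0. Conditioning on the first transfer:
t(Tier 1) = 1 + 0.2·t(Tier 1) + 0.5·t(Escalated)
t(Escalated) = 1 + 0.3·t(Tier 1) + 0.3·t(Escalated)
Solving: t(Tier 1) = 2.9268, t(Escalated) = 2.6829.
Expected transfers from Escalated to Tier 3: 2.6829.

2.6829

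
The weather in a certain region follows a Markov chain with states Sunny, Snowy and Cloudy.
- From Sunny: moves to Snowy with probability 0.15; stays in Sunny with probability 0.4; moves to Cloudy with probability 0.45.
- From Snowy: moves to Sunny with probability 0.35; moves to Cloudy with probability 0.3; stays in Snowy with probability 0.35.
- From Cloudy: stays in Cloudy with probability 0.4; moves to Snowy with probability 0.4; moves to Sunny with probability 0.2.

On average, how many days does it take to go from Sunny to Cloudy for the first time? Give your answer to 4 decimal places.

2.3704

Let t(s) be the expected number of days to first reach Cloudy from state s, with t(Cloudy) = 0. Conditioning on the first day:
t(Sunny) = 1 + 0.4·t(Sunny) + 0.15·t(Snowy)
t(Snowy) = 1 + 0.35·t(Sunny) + 0.35·t(Snowy)
Solving: t(Sunny) = 2.3704, t(Snowy) = 2.8148.
Expected days from Sunny to Cloudy: 2.3704.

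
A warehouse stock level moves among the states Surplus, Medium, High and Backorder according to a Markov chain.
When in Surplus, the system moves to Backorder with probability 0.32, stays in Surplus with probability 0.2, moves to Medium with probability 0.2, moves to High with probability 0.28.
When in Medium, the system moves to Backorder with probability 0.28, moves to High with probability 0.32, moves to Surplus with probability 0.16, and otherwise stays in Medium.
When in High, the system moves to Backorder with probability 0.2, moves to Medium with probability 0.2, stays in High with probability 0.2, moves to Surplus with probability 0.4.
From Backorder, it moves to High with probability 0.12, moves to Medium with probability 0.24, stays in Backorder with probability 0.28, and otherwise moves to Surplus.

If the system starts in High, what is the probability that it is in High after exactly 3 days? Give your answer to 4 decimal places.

Propagate the distribution vector 3 days from High.
After 0 days: (0.0000, 0.0000, 1.0000, 0.0000)
After 1 day: (0.4000, 0.2000, 0.2000, 0.2000)
After 2 days: (0.2640, 0.2160, 0.2400, 0.2800)
After 3 days: (0.2842, 0.2198, 0.2246, 0.2714)
P(in High after 3 days) = 0.2246

0.2246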